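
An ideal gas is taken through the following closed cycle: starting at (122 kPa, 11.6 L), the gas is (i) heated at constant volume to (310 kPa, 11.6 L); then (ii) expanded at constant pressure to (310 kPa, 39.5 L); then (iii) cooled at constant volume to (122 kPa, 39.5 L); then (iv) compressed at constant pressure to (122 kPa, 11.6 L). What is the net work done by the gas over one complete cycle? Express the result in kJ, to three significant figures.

W_net ≈ 5.25 kJ

Constant-volume legs do no work.
W(ii) = (310)(39.5 − 11.6) = 8649 J; W(iv) = (122)(11.6 − 39.5) = -3404 J.
W_net = 8649 − 3404 = 5245 J (the clockwise enclosed area).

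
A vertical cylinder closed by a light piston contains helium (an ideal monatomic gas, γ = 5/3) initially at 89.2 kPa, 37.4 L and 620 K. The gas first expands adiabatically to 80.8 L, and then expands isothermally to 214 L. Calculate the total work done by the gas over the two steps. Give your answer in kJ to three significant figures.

Step 1 (adiabatic): W = (P₁V₁ − P₂V₂)/(γ−1) = (3336 − 1996)/0.667 = 2010 J.
After step 1: P = 24.71 kPa, V = 80.8 L, T = 371 K.
Step 2 (isothermal): W = P₁V₁ ln(V₂/V₁) = (1996) ln(214/80.8) = 1944 J.
W_total = 2010 + 1944 = 3954 J.

W_total ≈ 3.95 kJ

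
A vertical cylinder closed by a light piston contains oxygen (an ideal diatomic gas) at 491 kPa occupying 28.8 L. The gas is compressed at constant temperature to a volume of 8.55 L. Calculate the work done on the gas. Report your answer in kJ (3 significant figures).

Isothermal: W = nRT ln(V₂/V₁) = P₁V₁ ln(V₂/V₁).
P₁V₁ = (491 kPa)(28.8 L) = 14141 J.
W = 14141 × ln(8.55/28.8) = 14141 × -1.214
W_by_gas = -17173 J; work on gas = −W_by = 17173 J.

W ≈ 17.2 kJ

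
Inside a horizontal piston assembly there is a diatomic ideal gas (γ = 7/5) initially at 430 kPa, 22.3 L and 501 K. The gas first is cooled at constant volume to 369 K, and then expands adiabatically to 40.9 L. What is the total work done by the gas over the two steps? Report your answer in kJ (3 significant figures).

Step 1 (isochoric): W = 0 (constant volume).
After step 1: P = 316.7 kPa (V unchanged).
Step 2 (adiabatic): W = (P₁V₁ − P₂V₂)/(γ−1) = (7063 − 5541)/0.4 = 3804 J.
W_total = 0 + 3804 = 3804 J.

W_total ≈ 3.80 kJ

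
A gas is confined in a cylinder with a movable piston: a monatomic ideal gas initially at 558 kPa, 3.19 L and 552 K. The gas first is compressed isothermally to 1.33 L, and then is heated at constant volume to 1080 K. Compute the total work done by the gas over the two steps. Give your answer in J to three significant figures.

W_total ≈ -1560 J

Step 1 (isothermal): W = P₁V₁ ln(V₂/V₁) = (1780) ln(1.33/3.19) = -1557 J.
Step 2 (isochoric): W = 0 (constant volume).
W_total = -1557 + 0 = -1557 J.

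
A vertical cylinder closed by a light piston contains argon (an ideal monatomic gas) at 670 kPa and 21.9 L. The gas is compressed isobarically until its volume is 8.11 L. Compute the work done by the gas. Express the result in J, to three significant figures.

Isobaric: W = P ΔV.
W = (670 kPa)(8.11 − 21.9 L) = (670)(-13.79) = -9239 J.

W ≈ -9240 J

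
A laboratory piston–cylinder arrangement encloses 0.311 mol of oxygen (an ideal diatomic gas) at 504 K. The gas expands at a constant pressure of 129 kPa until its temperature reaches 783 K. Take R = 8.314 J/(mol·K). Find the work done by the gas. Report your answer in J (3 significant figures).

W ≈ 721 J

Isobaric: W = P ΔV = nR ΔT.
W = (0.311)(8.314)(783 − 504) = 721.4 J.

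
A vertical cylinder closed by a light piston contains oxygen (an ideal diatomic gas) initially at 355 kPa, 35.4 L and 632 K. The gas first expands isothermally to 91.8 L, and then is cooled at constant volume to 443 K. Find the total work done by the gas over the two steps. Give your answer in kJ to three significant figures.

Step 1 (isothermal): W = P₁V₁ ln(V₂/V₁) = (12567) ln(91.8/35.4) = 11975 J.
Step 2 (isochoric): W = 0 (constant volume).
W_total = 11975 + 0 = 11975 J.

W_total ≈ 12.0 kJ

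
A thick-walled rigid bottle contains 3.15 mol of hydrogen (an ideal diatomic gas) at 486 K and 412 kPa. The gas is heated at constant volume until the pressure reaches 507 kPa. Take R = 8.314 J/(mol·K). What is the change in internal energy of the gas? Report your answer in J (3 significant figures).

ΔU ≈ 7340 J

Constant volume ⇒ W = 0, so Q = ΔU = nCᵥΔT with Cᵥ = 5R/2 = 20.79 J/(mol·K).
At constant V, T₂/T₁ = P₂/P₁ ⇒ ΔT = T₁(P₂/P₁ − 1) = 486·(507/412 − 1) = 112.1 K.
ΔU = (3.15)(20.79)(112.1) = 7337 J.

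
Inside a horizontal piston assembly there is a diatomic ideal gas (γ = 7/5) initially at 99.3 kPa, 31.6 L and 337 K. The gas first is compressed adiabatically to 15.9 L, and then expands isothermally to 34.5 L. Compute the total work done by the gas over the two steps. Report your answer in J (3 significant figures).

W_total ≈ 719 J

Step 1 (adiabatic): W = (P₁V₁ − P₂V₂)/(γ−1) = (3138 − 4130)/0.4 = -2480 J.
After step 1: P = 259.7 kPa, V = 15.9 L, T = 443.6 K.
Step 2 (isothermal): W = P₁V₁ ln(V₂/V₁) = (4130) ln(34.5/15.9) = 3199 J.
W_total = -2480 + 3199 = 718.9 J.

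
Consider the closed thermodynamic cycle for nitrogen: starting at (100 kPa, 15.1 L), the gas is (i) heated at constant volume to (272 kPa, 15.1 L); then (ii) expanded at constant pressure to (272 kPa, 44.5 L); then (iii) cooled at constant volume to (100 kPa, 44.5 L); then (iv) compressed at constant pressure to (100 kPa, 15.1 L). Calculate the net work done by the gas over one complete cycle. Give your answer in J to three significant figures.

Constant-volume legs do no work.
W(ii) = (272)(44.5 − 15.1) = 7997 J; W(iv) = (100)(15.1 − 44.5) = -2940 J.
W_net = 7997 − 2940 = 5057 J (the clockwise enclosed area).

W_net ≈ 5060 J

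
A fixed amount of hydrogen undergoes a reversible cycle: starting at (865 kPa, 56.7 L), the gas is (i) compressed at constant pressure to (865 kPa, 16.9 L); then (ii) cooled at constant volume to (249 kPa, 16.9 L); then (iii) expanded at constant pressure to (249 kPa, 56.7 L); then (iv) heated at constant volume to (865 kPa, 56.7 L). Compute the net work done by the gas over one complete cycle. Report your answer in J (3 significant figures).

W_net ≈ -24500 J

Constant-volume legs do no work.
W(i) = (865)(16.9 − 56.7) = -34427 J; W(iii) = (249)(56.7 − 16.9) = 9910 J.
W_net = -34427 + 9910 = -24517 J (the counter-clockwise enclosed area).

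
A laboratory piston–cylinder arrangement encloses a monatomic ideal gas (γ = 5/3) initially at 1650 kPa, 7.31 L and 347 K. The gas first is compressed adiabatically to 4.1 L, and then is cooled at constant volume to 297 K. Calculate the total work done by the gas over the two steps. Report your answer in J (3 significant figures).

W_total ≈ -8510 J

Step 1 (adiabatic): W = (P₁V₁ − P₂V₂)/(γ−1) = (12062 − 17735)/0.667 = -8510 J.
Step 2 (isochoric): W = 0 (constant volume).
W_total = -8510 + 0 = -8510 J.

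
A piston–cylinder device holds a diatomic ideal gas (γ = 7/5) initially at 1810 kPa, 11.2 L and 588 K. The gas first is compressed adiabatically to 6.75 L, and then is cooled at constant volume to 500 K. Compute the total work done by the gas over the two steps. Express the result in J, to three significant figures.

Step 1 (adiabatic): W = (P₁V₁ − P₂V₂)/(γ−1) = (20272 − 24823)/0.4 = -11379 J.
Step 2 (isochoric): W = 0 (constant volume).
W_total = -11379 + 0 = -11379 J.

W_total ≈ -11400 J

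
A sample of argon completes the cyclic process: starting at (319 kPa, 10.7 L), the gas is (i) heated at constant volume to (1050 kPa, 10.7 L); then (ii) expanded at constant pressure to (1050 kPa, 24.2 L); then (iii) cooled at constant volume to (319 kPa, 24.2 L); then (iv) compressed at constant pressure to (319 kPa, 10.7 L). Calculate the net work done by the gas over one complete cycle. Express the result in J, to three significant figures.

Constant-volume legs do no work.
W(ii) = (1050)(24.2 − 10.7) = 14175 J; W(iv) = (319)(10.7 − 24.2) = -4306 J.
W_net = 14175 − 4306 = 9868 J (the clockwise enclosed area).

W_net ≈ 9870 J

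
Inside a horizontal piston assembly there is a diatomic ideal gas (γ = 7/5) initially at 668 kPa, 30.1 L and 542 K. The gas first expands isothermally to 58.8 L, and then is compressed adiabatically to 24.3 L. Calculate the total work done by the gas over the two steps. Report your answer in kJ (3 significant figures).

Step 1 (isothermal): W = P₁V₁ ln(V₂/V₁) = (20107) ln(58.8/30.1) = 13464 J.
After step 1: P = 342 kPa, V = 58.8 L, T = 542 K.
Step 2 (adiabatic): W = (P₁V₁ − P₂V₂)/(γ−1) = (20107 − 28632)/0.4 = -21313 J.
W_total = 13464 − 21313 = -7849 J.

W_total ≈ -7.85 kJ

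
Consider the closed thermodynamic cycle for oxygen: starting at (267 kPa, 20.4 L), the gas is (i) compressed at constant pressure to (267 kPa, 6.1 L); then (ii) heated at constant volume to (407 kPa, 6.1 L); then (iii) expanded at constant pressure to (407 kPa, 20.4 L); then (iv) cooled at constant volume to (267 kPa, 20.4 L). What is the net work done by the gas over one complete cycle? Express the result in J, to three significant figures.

Constant-volume legs do no work.
W(i) = (267)(6.1 − 20.4) = -3818 J; W(iii) = (407)(20.4 − 6.1) = 5820 J.
W_net = -3818 + 5820 = 2002 J (the clockwise enclosed area).

W_net ≈ 2000 J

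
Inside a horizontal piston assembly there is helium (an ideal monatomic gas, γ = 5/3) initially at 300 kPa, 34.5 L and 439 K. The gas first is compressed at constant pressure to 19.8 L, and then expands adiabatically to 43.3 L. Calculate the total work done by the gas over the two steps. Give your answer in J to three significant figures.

W_total ≈ -788 J

Step 1 (isobaric): W = PΔV = (300 kPa)(19.8 − 34.5 L) = -4410 J.
After step 1: P = 300 kPa, V = 19.8 L, T = 251.9 K.
Step 2 (adiabatic): W = (P₁V₁ − P₂V₂)/(γ−1) = (5940 − 3526)/0.667 = 3622 J.
W_total = -4410 + 3622 = -788.5 J.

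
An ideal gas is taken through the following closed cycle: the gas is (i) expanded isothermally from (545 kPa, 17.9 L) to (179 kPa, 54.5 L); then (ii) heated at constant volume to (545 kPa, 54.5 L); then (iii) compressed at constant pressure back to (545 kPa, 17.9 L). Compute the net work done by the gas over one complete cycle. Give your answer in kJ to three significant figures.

Leg (i): W = PᵢVᵢ ln(V_f/Vᵢ) = (9756) ln(54.5/17.9) = 10862 J.
Leg (ii): W = 0.
Leg (iii): W = PΔV = (545)(17.9 − 54.5) = -19947 J.
W_net = 10862 − 19947 = -9085 J.

W_net ≈ -9.09 kJ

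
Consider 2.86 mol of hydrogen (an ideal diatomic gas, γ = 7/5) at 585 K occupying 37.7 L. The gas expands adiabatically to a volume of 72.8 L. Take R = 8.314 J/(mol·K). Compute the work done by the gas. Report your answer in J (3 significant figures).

Adiabatic: TV^(γ−1) = const with γ = 7/5.
T₂ = T₁ (V₁/V₂)^(γ−1) = 585 × (37.7/72.8)^0.4 = 585 × 0.7686 = 449.6 K.
W_by = nCᵥ(T₁ − T₂) = (2.86)(20.79)(585 − 449.6) = 8048 J.

W ≈ 8050 J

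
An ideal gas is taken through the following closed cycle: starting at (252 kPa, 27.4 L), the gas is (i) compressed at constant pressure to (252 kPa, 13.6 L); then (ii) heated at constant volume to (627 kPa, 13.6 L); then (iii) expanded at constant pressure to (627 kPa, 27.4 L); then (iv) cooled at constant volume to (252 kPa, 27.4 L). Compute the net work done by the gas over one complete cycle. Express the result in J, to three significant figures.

Constant-volume legs do no work.
W(i) = (252)(13.6 − 27.4) = -3478 J; W(iii) = (627)(27.4 − 13.6) = 8653 J.
W_net = -3478 + 8653 = 5175 J (the clockwise enclosed area).

W_net ≈ 5170 J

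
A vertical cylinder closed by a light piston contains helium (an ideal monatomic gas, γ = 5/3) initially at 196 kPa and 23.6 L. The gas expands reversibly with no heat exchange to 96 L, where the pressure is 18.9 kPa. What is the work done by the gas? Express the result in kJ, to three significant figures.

W ≈ 4.22 kJ

Adiabatic: W = (P₁V₁ − P₂V₂)/(γ − 1) with γ = 5/3.
P₁V₁ = 4626 J, P₂V₂ = 1814 J.
W = (4626 − 1814) / 0.6667 = 4217 J.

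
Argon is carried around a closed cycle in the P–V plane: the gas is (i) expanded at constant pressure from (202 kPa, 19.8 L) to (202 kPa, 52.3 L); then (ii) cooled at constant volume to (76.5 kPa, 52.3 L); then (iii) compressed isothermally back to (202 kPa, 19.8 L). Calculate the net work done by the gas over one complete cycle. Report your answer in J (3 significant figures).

Leg (i): W = PΔV = (202)(52.3 − 19.8) = 6565 J.
Leg (ii): W = 0.
Leg (iii): W = PᵢVᵢ ln(V_f/Vᵢ) = (4001) ln(19.8/52.3) = -3886 J.
W_net = 6565 − 3886 = 2679 J.

W_net ≈ 2680 J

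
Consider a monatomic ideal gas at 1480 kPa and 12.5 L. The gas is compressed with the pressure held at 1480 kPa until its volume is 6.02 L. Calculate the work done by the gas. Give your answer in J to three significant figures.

W ≈ -9590 J

Isobaric: W = P ΔV.
W = (1480 kPa)(6.02 − 12.5 L) = (1480)(-6.48) = -9590 J.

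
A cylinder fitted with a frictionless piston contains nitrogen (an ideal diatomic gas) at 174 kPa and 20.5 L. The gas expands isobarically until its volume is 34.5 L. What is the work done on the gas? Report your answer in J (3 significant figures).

W ≈ -2440 J

Isobaric: W = P ΔV.
W = (174 kPa)(34.5 − 20.5 L) = (174)(14) = 2436 J.
Work on gas = −W_by = -2436 J.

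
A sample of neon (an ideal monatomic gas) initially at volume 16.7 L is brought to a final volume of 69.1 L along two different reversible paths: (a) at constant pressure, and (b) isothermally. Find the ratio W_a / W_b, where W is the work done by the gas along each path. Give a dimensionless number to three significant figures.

Path (a) isobaric: W = P₁(V₂ − V₁) → W_a/(P₁V₁) = 3.138.
Path (b) isothermal: W = P₁V₁ ln(V₂/V₁) → W_b/(P₁V₁) = 1.42.
W_a / W_b = 3.138 / 1.42 = 2.209.

W_a / W_b ≈ 2.21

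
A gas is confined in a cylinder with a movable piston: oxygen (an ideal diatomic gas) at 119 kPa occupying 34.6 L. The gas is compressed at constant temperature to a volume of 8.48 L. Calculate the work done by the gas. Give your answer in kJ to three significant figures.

Isothermal: W = nRT ln(V₂/V₁) = P₁V₁ ln(V₂/V₁).
P₁V₁ = (119 kPa)(34.6 L) = 4117 J.
W = 4117 × ln(8.48/34.6) = 4117 × -1.406
W_by_gas = -5790 J.

W ≈ -5.79 kJ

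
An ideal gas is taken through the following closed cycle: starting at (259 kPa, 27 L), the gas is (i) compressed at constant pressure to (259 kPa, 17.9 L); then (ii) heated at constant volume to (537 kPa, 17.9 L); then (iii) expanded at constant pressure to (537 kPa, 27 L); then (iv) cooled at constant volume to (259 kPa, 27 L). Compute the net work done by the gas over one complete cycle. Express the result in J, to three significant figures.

Constant-volume legs do no work.
W(i) = (259)(17.9 − 27) = -2357 J; W(iii) = (537)(27 − 17.9) = 4887 J.
W_net = -2357 + 4887 = 2530 J (the clockwise enclosed area).

W_net ≈ 2530 J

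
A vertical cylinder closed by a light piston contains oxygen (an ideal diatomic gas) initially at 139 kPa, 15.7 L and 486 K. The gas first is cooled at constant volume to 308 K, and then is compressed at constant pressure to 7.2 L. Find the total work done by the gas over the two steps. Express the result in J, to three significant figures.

Step 1 (isochoric): W = 0 (constant volume).
After step 1: P = 88.09 kPa (V unchanged).
Step 2 (isobaric): W = PΔV = (88.09 kPa)(7.2 − 15.7 L) = -748.8 J.
W_total = 0 − 748.8 = -748.8 J.

W_total ≈ -749 J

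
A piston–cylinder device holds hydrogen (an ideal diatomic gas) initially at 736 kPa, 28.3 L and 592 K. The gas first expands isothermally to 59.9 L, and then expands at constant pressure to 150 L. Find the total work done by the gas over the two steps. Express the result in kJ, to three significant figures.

W_total ≈ 46.9 kJ

Step 1 (isothermal): W = P₁V₁ ln(V₂/V₁) = (20829) ln(59.9/28.3) = 15618 J.
After step 1: P = 347.7 kPa, V = 59.9 L, T = 592 K.
Step 2 (isobaric): W = PΔV = (347.7 kPa)(150 − 59.9 L) = 31330 J.
W_total = 15618 + 31330 = 46948 J.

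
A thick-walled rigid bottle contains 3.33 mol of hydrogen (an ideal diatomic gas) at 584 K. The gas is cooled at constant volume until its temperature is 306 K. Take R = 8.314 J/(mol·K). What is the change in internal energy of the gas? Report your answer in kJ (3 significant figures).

Constant volume ⇒ W = 0, so Q = ΔU = nCᵥΔT with Cᵥ = 5R/2 = 20.79 J/(mol·K).
ΔU = (3.33)(20.79)(306 − 584) = -19242 J.

ΔU ≈ -19.2 kJ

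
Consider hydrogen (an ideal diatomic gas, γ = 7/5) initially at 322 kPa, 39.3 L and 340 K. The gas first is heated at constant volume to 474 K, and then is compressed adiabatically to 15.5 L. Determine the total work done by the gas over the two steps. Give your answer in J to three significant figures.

Step 1 (isochoric): W = 0 (constant volume).
After step 1: P = 448.9 kPa (V unchanged).
Step 2 (adiabatic): W = (P₁V₁ − P₂V₂)/(γ−1) = (17642 − 25596)/0.4 = -19885 J.
W_total = 0 − 19885 = -19885 J.

W_total ≈ -19900 J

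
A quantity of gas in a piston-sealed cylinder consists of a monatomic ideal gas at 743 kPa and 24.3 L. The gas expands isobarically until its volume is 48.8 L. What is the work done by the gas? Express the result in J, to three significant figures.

W ≈ 18200 J

Isobaric: W = P ΔV.
W = (743 kPa)(48.8 − 24.3 L) = (743)(24.5) = 18203 J.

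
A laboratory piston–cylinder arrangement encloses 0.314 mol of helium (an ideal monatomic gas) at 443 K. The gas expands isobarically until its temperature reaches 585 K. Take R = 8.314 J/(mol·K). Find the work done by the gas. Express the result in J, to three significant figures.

Isobaric: W = P ΔV = nR ΔT.
W = (0.314)(8.314)(585 − 443) = 370.7 J.

W ≈ 371 J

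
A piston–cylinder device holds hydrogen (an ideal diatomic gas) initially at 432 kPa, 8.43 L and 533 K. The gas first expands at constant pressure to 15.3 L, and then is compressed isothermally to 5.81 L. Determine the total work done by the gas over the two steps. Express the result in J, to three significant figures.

W_total ≈ -3430 J

Step 1 (isobaric): W = PΔV = (432 kPa)(15.3 − 8.43 L) = 2968 J.
After step 1: P = 432 kPa, V = 15.3 L, T = 967.4 K.
Step 2 (isothermal): W = P₁V₁ ln(V₂/V₁) = (6610) ln(5.81/15.3) = -6400 J.
W_total = 2968 − 6400 = -3432 J.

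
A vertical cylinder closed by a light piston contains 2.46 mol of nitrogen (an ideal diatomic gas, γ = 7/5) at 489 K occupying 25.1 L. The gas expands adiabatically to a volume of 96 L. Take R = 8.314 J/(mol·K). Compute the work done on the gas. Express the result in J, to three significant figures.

W ≈ -10400 J

Adiabatic: TV^(γ−1) = const with γ = 7/5.
T₂ = T₁ (V₁/V₂)^(γ−1) = 489 × (25.1/96)^0.4 = 489 × 0.5847 = 285.9 K.
W_by = nCᵥ(T₁ − T₂) = (2.46)(20.79)(489 − 285.9) = 10383 J.
Work on gas = −W_by = -10383 J.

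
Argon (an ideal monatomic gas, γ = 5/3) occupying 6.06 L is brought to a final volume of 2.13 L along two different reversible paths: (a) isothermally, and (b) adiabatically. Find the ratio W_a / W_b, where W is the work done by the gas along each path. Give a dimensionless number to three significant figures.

Path (a) isothermal: W = P₁V₁ ln(V₂/V₁) → W_a/(P₁V₁) = -1.046.
Path (b) adiabatic: W = P₁V₁(1 − (V₁/V₂)^(γ−1))/(γ−1) → W_b/(P₁V₁) = -1.512.
W_a / W_b = -1.046 / -1.512 = 0.6916.

W_a / W_b ≈ 0.692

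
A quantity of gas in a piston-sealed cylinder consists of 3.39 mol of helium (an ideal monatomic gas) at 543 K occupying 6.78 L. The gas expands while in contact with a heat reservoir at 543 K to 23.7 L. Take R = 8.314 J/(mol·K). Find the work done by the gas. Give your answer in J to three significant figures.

Isothermal: W = nRT ln(V₂/V₁).
W = (3.39)(8.314)(543) × ln(23.7/6.78)
  = 15304 × 1.251
W_by_gas = 19153 J.

W ≈ 19200 J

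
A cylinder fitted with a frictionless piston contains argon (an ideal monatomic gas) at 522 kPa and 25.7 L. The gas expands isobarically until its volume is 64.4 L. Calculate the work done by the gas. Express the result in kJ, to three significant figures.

Isobaric: W = P ΔV.
W = (522 kPa)(64.4 − 25.7 L) = (522)(38.7) = 20201 J.

W ≈ 20.2 kJ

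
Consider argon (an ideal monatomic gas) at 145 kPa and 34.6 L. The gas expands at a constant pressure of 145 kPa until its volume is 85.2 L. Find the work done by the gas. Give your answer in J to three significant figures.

W ≈ 7340 J

Isobaric: W = P ΔV.
W = (145 kPa)(85.2 − 34.6 L) = (145)(50.6) = 7337 J.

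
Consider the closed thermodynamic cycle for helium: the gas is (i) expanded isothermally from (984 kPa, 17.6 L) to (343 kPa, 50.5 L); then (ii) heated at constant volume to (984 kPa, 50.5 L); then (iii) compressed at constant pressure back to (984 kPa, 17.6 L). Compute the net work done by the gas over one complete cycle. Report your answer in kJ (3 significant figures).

Leg (i): W = PᵢVᵢ ln(V_f/Vᵢ) = (17318) ln(50.5/17.6) = 18255 J.
Leg (ii): W = 0.
Leg (iii): W = PΔV = (984)(17.6 − 50.5) = -32374 J.
W_net = 18255 − 32374 = -14119 J.

W_net ≈ -14.1 kJ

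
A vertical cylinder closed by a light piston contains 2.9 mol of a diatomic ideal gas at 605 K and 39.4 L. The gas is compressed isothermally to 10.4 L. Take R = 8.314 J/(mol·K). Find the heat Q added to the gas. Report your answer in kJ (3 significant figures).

Q ≈ -19.4 kJ

Isothermal ⇒ ΔU = 0, so Q = W = nRT ln(V₂/V₁).
Q = (2.9)(8.314)(605) ln(10.4/39.4) = 14587 × -1.332 = -19429 J.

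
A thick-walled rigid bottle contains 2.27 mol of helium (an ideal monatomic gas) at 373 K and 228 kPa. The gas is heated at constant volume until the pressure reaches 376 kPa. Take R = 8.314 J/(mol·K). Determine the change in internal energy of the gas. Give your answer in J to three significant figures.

ΔU ≈ 6850 J

Constant volume ⇒ W = 0, so Q = ΔU = nCᵥΔT with Cᵥ = 3R/2 = 12.47 J/(mol·K).
At constant V, T₂/T₁ = P₂/P₁ ⇒ ΔT = T₁(P₂/P₁ − 1) = 373·(376/228 − 1) = 242.1 K.
ΔU = (2.27)(12.47)(242.1) = 6854 J.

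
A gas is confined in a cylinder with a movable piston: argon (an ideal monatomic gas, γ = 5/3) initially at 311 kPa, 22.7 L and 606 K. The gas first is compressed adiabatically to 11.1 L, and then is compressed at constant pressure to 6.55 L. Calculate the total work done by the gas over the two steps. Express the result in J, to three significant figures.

Step 1 (adiabatic): W = (P₁V₁ − P₂V₂)/(γ−1) = (7060 − 11374)/0.667 = -6472 J.
After step 1: P = 1025 kPa, V = 11.1 L, T = 976.4 K.
Step 2 (isobaric): W = PΔV = (1025 kPa)(6.55 − 11.1 L) = -4662 J.
W_total = -6472 − 4662 = -11134 J.

W_total ≈ -11100 J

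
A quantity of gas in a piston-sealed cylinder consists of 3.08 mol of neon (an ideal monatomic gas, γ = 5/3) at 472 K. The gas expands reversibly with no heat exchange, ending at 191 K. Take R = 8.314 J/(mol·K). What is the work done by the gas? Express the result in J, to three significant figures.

Adiabatic ⇒ Q = 0, so W_by = −ΔU = nCᵥ(T₁ − T₂).
Cᵥ = 3R/2 = 12.47 J/(mol·K).
W = (3.08)(12.47)(472 − 191) = 10793 J.

W ≈ 10800 J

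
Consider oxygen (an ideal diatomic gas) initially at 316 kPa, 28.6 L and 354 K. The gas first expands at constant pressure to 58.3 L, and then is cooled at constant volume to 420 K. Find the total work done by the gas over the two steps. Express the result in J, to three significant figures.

W_total ≈ 9390 J

Step 1 (isobaric): W = PΔV = (316 kPa)(58.3 − 28.6 L) = 9385 J.
Step 2 (isochoric): W = 0 (constant volume).
W_total = 9385 + 0 = 9385 J.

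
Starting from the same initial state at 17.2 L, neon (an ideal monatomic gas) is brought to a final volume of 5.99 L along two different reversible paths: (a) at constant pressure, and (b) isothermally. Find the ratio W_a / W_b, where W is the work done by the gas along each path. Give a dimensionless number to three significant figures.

Path (a) isobaric: W = P₁(V₂ − V₁) → W_a/(P₁V₁) = -0.6517.
Path (b) isothermal: W = P₁V₁ ln(V₂/V₁) → W_b/(P₁V₁) = -1.055.
W_a / W_b = -0.6517 / -1.055 = 0.6179.

W_a / W_b ≈ 0.618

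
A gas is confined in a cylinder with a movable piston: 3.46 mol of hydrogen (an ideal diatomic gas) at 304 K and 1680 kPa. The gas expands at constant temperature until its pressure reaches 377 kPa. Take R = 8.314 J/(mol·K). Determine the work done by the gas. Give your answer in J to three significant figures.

W ≈ 13100 J

Isothermal process: W = nRT ln(V₂/V₁) = nRT ln(P₁/P₂).
W = (3.46)(8.314)(304) × ln(1680/377)
  = 8745 × ln(4.456) = 8745 × 1.494
W_by_gas = 13068 J.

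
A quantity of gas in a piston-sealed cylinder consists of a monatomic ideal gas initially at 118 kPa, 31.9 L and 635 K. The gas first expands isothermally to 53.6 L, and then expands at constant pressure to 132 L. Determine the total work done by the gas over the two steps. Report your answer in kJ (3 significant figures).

W_total ≈ 7.46 kJ

Step 1 (isothermal): W = P₁V₁ ln(V₂/V₁) = (3764) ln(53.6/31.9) = 1953 J.
After step 1: P = 70.23 kPa, V = 53.6 L, T = 635 K.
Step 2 (isobaric): W = PΔV = (70.23 kPa)(132 − 53.6 L) = 5506 J.
W_total = 1953 + 5506 = 7459 J.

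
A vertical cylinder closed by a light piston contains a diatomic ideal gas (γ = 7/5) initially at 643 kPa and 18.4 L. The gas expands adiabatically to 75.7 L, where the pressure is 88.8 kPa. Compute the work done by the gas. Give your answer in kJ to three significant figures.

W ≈ 12.8 kJ

Adiabatic: W = (P₁V₁ − P₂V₂)/(γ − 1) with γ = 7/5.
P₁V₁ = 11831 J, P₂V₂ = 6722 J.
W = (11831 − 6722) / 0.4 = 12773 J.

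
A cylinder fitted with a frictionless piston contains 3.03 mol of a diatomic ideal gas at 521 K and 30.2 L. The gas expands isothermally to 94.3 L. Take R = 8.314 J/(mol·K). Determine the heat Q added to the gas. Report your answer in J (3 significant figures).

Q ≈ 14900 J

Isothermal ⇒ ΔU = 0, so Q = W = nRT ln(V₂/V₁).
Q = (3.03)(8.314)(521) ln(94.3/30.2) = 13125 × 1.139 = 14944 J.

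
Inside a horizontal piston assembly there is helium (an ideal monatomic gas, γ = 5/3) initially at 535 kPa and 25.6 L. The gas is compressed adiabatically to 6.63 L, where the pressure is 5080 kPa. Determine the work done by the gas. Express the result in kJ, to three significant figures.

W ≈ -30.0 kJ

Adiabatic: W = (P₁V₁ − P₂V₂)/(γ − 1) with γ = 5/3.
P₁V₁ = 13696 J, P₂V₂ = 33680 J.
W = (13696 − 33680) / 0.6667 = -29977 J.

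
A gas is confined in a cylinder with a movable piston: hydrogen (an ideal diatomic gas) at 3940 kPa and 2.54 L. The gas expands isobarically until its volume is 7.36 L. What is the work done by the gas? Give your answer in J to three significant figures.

W ≈ 19000 J

Isobaric: W = P ΔV.
W = (3940 kPa)(7.36 − 2.54 L) = (3940)(4.82) = 18991 J.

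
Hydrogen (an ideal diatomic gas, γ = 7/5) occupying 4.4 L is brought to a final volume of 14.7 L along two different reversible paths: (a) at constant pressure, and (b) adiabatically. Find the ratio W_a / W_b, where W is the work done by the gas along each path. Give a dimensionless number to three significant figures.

Path (a) isobaric: W = P₁(V₂ − V₁) → W_a/(P₁V₁) = 2.341.
Path (b) adiabatic: W = P₁V₁(1 − (V₁/V₂)^(γ−1))/(γ−1) → W_b/(P₁V₁) = 0.9569.
W_a / W_b = 2.341 / 0.9569 = 2.446.

W_a / W_b ≈ 2.45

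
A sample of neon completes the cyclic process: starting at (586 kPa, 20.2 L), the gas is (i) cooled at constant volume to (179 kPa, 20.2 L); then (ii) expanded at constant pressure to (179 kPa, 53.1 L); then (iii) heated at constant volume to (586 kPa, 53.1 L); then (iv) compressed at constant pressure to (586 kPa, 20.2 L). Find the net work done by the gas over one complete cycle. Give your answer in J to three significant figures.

W_net ≈ -13400 J

Constant-volume legs do no work.
W(ii) = (179)(53.1 − 20.2) = 5889 J; W(iv) = (586)(20.2 − 53.1) = -19279 J.
W_net = 5889 − 19279 = -13390 J (the counter-clockwise enclosed area).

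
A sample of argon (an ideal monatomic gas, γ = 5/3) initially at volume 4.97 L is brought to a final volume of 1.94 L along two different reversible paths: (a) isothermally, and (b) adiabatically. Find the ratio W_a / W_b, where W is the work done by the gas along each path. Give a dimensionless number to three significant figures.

W_a / W_b ≈ 0.719

Path (a) isothermal: W = P₁V₁ ln(V₂/V₁) → W_a/(P₁V₁) = -0.9407.
Path (b) adiabatic: W = P₁V₁(1 − (V₁/V₂)^(γ−1))/(γ−1) → W_b/(P₁V₁) = -1.308.
W_a / W_b = -0.9407 / -1.308 = 0.719.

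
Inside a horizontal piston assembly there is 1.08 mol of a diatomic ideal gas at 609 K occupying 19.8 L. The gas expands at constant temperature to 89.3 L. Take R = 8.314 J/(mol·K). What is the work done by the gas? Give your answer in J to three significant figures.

W ≈ 8240 J

Isothermal: W = nRT ln(V₂/V₁).
W = (1.08)(8.314)(609) × ln(89.3/19.8)
  = 5468 × 1.506
W_by_gas = 8237 J.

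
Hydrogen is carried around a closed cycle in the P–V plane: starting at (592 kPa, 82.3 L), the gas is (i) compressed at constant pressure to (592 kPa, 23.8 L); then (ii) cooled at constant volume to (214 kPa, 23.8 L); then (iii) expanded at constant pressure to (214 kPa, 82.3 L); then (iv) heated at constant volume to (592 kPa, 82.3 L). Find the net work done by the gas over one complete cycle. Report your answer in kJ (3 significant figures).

W_net ≈ -22.1 kJ

Constant-volume legs do no work.
W(i) = (592)(23.8 − 82.3) = -34632 J; W(iii) = (214)(82.3 − 23.8) = 12519 J.
W_net = -34632 + 12519 = -22113 J (the counter-clockwise enclosed area).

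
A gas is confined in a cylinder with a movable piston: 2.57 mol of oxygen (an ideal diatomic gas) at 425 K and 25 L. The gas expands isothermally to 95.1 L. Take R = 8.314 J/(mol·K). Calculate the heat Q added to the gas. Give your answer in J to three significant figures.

Q ≈ 12100 J

Isothermal ⇒ ΔU = 0, so Q = W = nRT ln(V₂/V₁).
Q = (2.57)(8.314)(425) ln(95.1/25) = 9081 × 1.336 = 12133 J.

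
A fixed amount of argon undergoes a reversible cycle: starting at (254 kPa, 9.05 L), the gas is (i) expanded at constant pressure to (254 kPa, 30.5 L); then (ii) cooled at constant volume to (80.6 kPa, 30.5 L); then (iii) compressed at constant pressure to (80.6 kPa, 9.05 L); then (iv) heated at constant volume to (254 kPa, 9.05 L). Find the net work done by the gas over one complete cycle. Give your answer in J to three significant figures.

Constant-volume legs do no work.
W(i) = (254)(30.5 − 9.05) = 5448 J; W(iii) = (80.6)(9.05 − 30.5) = -1729 J.
W_net = 5448 − 1729 = 3719 J (the clockwise enclosed area).

W_net ≈ 3720 J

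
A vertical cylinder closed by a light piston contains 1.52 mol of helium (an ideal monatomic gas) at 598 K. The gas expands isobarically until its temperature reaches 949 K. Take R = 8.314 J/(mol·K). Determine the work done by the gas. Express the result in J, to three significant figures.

W ≈ 4440 J

Isobaric: W = P ΔV = nR ΔT.
W = (1.52)(8.314)(949 − 598) = 4436 J.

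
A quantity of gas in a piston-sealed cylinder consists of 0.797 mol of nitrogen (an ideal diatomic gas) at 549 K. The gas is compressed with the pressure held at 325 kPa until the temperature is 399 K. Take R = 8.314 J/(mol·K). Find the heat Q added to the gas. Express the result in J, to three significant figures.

Isobaric: W = nRΔT = (0.797)(8.314)(-150) = -993.9 J.
ΔU = nCᵥΔT with Cᵥ = 5R/2: ΔU = (0.797)(20.79)(-150) = -2485 J.
Q = ΔU + W = -2485 − 993.9 = -3479 J.

Q ≈ -3480 J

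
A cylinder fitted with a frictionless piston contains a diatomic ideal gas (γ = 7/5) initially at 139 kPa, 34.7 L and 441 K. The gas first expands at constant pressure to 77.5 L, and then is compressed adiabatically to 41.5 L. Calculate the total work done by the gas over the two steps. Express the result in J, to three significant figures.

W_total ≈ -1690 J

Step 1 (isobaric): W = PΔV = (139 kPa)(77.5 − 34.7 L) = 5949 J.
After step 1: P = 139 kPa, V = 77.5 L, T = 984.9 K.
Step 2 (adiabatic): W = (P₁V₁ − P₂V₂)/(γ−1) = (10772 − 13830)/0.4 = -7643 J.
W_total = 5949 − 7643 = -1694 J.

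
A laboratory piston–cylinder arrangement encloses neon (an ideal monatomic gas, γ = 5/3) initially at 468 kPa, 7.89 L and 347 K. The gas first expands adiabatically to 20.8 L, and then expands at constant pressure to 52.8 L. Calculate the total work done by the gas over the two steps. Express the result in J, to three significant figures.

Step 1 (adiabatic): W = (P₁V₁ − P₂V₂)/(γ−1) = (3693 − 1935)/0.667 = 2636 J.
After step 1: P = 93.03 kPa, V = 20.8 L, T = 181.8 K.
Step 2 (isobaric): W = PΔV = (93.03 kPa)(52.8 − 20.8 L) = 2977 J.
W_total = 2636 + 2977 = 5613 J.

W_total ≈ 5610 J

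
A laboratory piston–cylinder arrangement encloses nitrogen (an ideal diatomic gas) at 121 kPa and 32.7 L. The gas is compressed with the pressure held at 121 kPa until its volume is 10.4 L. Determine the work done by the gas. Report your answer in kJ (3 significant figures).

W ≈ -2.70 kJ

Isobaric: W = P ΔV.
W = (121 kPa)(10.4 − 32.7 L) = (121)(-22.3) = -2698 J.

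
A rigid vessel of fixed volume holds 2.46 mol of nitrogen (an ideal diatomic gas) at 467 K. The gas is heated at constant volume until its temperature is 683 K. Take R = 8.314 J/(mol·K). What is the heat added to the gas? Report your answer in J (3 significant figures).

Constant volume ⇒ W = 0, so Q = ΔU = nCᵥΔT with Cᵥ = 5R/2 = 20.79 J/(mol·K).
ΔU = (2.46)(20.79)(683 − 467) = 11044 J.

Q ≈ 11000 J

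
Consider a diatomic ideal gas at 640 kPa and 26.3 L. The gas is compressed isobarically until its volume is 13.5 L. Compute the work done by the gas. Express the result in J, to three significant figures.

Isobaric: W = P ΔV.
W = (640 kPa)(13.5 − 26.3 L) = (640)(-12.8) = -8192 J.

W ≈ -8190 J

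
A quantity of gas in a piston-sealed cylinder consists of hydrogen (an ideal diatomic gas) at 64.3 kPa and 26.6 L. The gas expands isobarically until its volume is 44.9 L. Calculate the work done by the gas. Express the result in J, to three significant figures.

Isobaric: W = P ΔV.
W = (64.3 kPa)(44.9 − 26.6 L) = (64.3)(18.3) = 1177 J.

W ≈ 1180 J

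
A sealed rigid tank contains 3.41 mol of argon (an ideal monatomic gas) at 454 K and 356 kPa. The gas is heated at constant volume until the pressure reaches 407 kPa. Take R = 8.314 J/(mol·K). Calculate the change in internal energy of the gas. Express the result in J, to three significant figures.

ΔU ≈ 2770 J

Constant volume ⇒ W = 0, so Q = ΔU = nCᵥΔT with Cᵥ = 3R/2 = 12.47 J/(mol·K).
At constant V, T₂/T₁ = P₂/P₁ ⇒ ΔT = T₁(P₂/P₁ − 1) = 454·(407/356 − 1) = 65.04 K.
ΔU = (3.41)(12.47)(65.04) = 2766 J.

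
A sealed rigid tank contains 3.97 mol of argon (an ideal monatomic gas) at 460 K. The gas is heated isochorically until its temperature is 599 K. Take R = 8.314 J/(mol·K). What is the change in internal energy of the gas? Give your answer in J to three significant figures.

ΔU ≈ 6880 J

Constant volume ⇒ W = 0, so Q = ΔU = nCᵥΔT with Cᵥ = 3R/2 = 12.47 J/(mol·K).
ΔU = (3.97)(12.47)(599 − 460) = 6882 J.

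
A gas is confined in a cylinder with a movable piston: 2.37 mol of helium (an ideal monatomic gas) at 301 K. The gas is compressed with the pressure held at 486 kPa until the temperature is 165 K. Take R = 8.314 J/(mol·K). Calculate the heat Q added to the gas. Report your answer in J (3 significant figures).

Q ≈ -6700 J

Isobaric: W = nRΔT = (2.37)(8.314)(-136) = -2680 J.
ΔU = nCᵥΔT with Cᵥ = 3R/2: ΔU = (2.37)(12.47)(-136) = -4020 J.
Q = ΔU + W = -4020 − 2680 = -6699 J.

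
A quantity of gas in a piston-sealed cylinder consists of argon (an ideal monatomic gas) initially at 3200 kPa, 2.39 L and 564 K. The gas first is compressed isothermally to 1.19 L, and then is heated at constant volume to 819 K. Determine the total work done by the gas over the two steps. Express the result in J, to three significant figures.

Step 1 (isothermal): W = P₁V₁ ln(V₂/V₁) = (7648) ln(1.19/2.39) = -5333 J.
Step 2 (isochoric): W = 0 (constant volume).
W_total = -5333 + 0 = -5333 J.

W_total ≈ -5330 J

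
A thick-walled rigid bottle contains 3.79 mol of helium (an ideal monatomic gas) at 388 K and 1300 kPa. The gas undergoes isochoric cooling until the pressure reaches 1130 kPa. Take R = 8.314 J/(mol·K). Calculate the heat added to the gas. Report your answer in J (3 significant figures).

Constant volume ⇒ W = 0, so Q = ΔU = nCᵥΔT with Cᵥ = 3R/2 = 12.47 J/(mol·K).
At constant V, T₂/T₁ = P₂/P₁ ⇒ ΔT = T₁(P₂/P₁ − 1) = 388·(1130/1300 − 1) = -50.74 K.
ΔU = (3.79)(12.47)(-50.74) = -2398 J.

Q ≈ -2400 J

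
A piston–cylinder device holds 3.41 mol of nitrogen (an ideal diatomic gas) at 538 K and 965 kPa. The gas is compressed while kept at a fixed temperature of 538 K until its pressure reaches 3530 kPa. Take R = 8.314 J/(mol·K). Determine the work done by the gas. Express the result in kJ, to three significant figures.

Isothermal process: W = nRT ln(V₂/V₁) = nRT ln(P₁/P₂).
W = (3.41)(8.314)(538) × ln(965/3530)
  = 15253 × ln(0.2734) = 15253 × -1.297
W_by_gas = -19782 J.

W ≈ -19.8 kJ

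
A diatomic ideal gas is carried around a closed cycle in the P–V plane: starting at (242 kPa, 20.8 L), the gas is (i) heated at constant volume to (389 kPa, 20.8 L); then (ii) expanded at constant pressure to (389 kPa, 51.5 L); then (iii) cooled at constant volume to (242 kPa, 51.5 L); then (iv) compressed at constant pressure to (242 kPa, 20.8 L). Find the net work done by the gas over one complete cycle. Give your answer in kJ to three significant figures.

W_net ≈ 4.51 kJ

Constant-volume legs do no work.
W(ii) = (389)(51.5 − 20.8) = 11942 J; W(iv) = (242)(20.8 − 51.5) = -7429 J.
W_net = 11942 − 7429 = 4513 J (the clockwise enclosed area).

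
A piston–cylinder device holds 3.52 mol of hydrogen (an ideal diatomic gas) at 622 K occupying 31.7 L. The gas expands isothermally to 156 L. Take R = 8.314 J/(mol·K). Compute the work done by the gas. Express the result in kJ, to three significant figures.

W ≈ 29.0 kJ

Isothermal: W = nRT ln(V₂/V₁).
W = (3.52)(8.314)(622) × ln(156/31.7)
  = 18203 × 1.594
W_by_gas = 29007 J.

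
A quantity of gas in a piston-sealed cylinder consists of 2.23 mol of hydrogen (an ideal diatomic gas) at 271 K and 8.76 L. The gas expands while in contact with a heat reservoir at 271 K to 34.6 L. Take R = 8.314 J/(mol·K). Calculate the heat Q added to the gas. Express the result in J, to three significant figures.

Isothermal ⇒ ΔU = 0, so Q = W = nRT ln(V₂/V₁).
Q = (2.23)(8.314)(271) ln(34.6/8.76) = 5024 × 1.374 = 6902 J.

Q ≈ 6900 J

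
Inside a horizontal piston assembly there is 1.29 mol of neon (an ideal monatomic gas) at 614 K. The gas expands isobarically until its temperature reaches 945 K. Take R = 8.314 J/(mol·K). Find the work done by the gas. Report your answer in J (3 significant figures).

Isobaric: W = P ΔV = nR ΔT.
W = (1.29)(8.314)(945 − 614) = 3550 J.

W ≈ 3550 J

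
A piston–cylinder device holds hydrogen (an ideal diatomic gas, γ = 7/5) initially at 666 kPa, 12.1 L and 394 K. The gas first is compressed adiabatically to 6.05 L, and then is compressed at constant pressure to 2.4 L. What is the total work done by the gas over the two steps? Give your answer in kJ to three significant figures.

Step 1 (adiabatic): W = (P₁V₁ − P₂V₂)/(γ−1) = (8059 − 10633)/0.4 = -6437 J.
After step 1: P = 1758 kPa, V = 6.05 L, T = 519.9 K.
Step 2 (isobaric): W = PΔV = (1758 kPa)(2.4 − 6.05 L) = -6415 J.
W_total = -6437 − 6415 = -12852 J.

W_total ≈ -12.9 kJ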